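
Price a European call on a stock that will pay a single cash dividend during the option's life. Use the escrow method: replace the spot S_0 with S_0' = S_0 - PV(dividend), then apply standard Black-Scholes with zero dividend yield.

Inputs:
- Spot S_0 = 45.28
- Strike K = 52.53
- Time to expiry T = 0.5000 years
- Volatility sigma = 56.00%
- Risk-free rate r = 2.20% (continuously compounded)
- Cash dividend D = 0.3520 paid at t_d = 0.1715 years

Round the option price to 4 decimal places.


Answer: Price = 4.5883

Derivation:
PV(D) = D * exp(-r * t_d) = 0.3520 * 0.99623411 = 0.35067441
S_0' = S_0 - PV(D) = 45.2800 - 0.35067441 = 44.92932559
d1 = (ln(S_0'/K) + (r + sigma^2/2)*T) / (sigma*sqrt(T)) = -0.16893216
d2 = d1 - sigma*sqrt(T) = -0.56491196
exp(-rT) = 0.98906028
N(d1) = 0.43292500; N(d2) = 0.28606683
C = S_0' * N(d1) - K * exp(-rT) * N(d2) = 44.92932559 * 0.43292500 - 52.5300 * 0.98906028 * 0.28606683 = 4.5883


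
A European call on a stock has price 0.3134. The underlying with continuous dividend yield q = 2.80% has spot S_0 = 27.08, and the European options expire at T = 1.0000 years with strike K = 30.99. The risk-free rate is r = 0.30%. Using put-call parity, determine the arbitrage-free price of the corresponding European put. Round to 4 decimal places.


Answer: Put price = 4.8783

Derivation:
Put-call parity: C - P = S_0 * exp(-qT) - K * exp(-rT).
S_0 * exp(-qT) = 27.0800 * 0.97238837 = 26.33227697
K * exp(-rT) = 30.9900 * 0.99700450 = 30.89716932
P = C - S*exp(-qT) + K*exp(-rT)
P = 0.3134 - 26.33227697 + 30.89716932 = 4.8783


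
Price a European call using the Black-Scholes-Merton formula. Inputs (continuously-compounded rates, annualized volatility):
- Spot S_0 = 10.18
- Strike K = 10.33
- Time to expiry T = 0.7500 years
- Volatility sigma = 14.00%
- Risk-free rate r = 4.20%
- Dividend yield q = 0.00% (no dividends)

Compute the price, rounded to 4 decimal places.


d1 = (ln(S/K) + (r - q + 0.5*sigma^2) * T) / (sigma * sqrt(T)) = 0.19978569
d2 = d1 - sigma * sqrt(T) = 0.07854214
exp(-rT) = 0.96899096; exp(-qT) = 1.00000000
C = S_0 * exp(-qT) * N(d1) - K * exp(-rT) * N(d2)
N(d1) = 0.57917590; N(d2) = 0.53130159
C = 10.1800 * 1.00000000 * 0.57917590 - 10.3300 * 0.96899096 * 0.53130159 = 0.5779

Answer: Price = 0.5779


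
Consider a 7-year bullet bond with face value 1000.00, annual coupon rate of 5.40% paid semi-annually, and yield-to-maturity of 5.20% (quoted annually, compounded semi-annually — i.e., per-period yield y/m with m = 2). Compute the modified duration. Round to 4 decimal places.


Coupon per period c = face * coupon_rate / m = 27.000000
Periods per year m = 2; per-period yield y/m = 0.026000
Number of cashflows N = 14
Cashflows (t years, CF_t, discount factor 1/(1+y/m)^(m*t), PV):
  t = 0.5000: CF_t = 27.000000, DF = 0.974659, PV = 26.315789
  t = 1.0000: CF_t = 27.000000, DF = 0.949960, PV = 25.648918
  t = 1.5000: CF_t = 27.000000, DF = 0.925887, PV = 24.998945
  t = 2.0000: CF_t = 27.000000, DF = 0.902424, PV = 24.365444
  t = 2.5000: CF_t = 27.000000, DF = 0.879555, PV = 23.747996
  t = 3.0000: CF_t = 27.000000, DF = 0.857266, PV = 23.146195
  t = 3.5000: CF_t = 27.000000, DF = 0.835542, PV = 22.559644
  t = 4.0000: CF_t = 27.000000, DF = 0.814369, PV = 21.987957
  t = 4.5000: CF_t = 27.000000, DF = 0.793732, PV = 21.430757
  t = 5.0000: CF_t = 27.000000, DF = 0.773618, PV = 20.887678
  t = 5.5000: CF_t = 27.000000, DF = 0.754013, PV = 20.358360
  t = 6.0000: CF_t = 27.000000, DF = 0.734906, PV = 19.842456
  t = 6.5000: CF_t = 27.000000, DF = 0.716282, PV = 19.339626
  t = 7.0000: CF_t = 1027.000000, DF = 0.698131, PV = 716.980580
Price P = sum_t PV_t = 1011.610345
First compute Macaulay numerator sum_t t * PV_t:
  t * PV_t at t = 0.5000: 13.157895
  t * PV_t at t = 1.0000: 25.648918
  t * PV_t at t = 1.5000: 37.498418
  t * PV_t at t = 2.0000: 48.730887
  t * PV_t at t = 2.5000: 59.369989
  t * PV_t at t = 3.0000: 69.438584
  t * PV_t at t = 3.5000: 78.958753
  t * PV_t at t = 4.0000: 87.951828
  t * PV_t at t = 4.5000: 96.438408
  t * PV_t at t = 5.0000: 104.438388
  t * PV_t at t = 5.5000: 111.970982
  t * PV_t at t = 6.0000: 119.054738
  t * PV_t at t = 6.5000: 125.707570
  t * PV_t at t = 7.0000: 5018.864061
Macaulay duration D = 5997.229418 / 1011.610345 = 5.928399
Modified duration = D / (1 + y/m) = 5.928399 / (1 + 0.026000) = 5.778166

Answer: Modified duration = 5.7782


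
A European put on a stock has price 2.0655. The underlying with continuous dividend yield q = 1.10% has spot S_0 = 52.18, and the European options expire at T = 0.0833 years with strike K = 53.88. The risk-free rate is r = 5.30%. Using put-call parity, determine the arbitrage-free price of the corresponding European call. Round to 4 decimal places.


Put-call parity: C - P = S_0 * exp(-qT) - K * exp(-rT).
S_0 * exp(-qT) = 52.1800 * 0.99908412 = 52.13220936
K * exp(-rT) = 53.8800 * 0.99559483 = 53.64264951
C = P + S*exp(-qT) - K*exp(-rT)
C = 2.0655 + 52.13220936 - 53.64264951 = 0.5551

Answer: Call price = 0.5551


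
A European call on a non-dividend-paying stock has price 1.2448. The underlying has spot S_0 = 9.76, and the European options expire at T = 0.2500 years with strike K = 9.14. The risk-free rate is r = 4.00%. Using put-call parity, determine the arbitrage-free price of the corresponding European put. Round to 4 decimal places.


Put-call parity: C - P = S_0 * exp(-qT) - K * exp(-rT).
S_0 * exp(-qT) = 9.7600 * 1.00000000 = 9.76000000
K * exp(-rT) = 9.1400 * 0.99004983 = 9.04905548
P = C - S*exp(-qT) + K*exp(-rT)
P = 1.2448 - 9.76000000 + 9.04905548 = 0.5339

Answer: Put price = 0.5339


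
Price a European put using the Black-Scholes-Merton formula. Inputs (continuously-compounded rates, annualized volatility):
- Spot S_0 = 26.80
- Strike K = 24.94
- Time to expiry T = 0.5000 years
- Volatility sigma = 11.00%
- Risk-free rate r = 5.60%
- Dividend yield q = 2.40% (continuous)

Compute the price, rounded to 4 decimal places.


d1 = (ln(S/K) + (r - q + 0.5*sigma^2) * T) / (sigma * sqrt(T)) = 1.16934823
d2 = d1 - sigma * sqrt(T) = 1.09156649
exp(-rT) = 0.97238837; exp(-qT) = 0.98807171
P = K * exp(-rT) * N(-d2) - S_0 * exp(-qT) * N(-d1)
N(-d1) = 0.12113168; N(-d2) = 0.13751185
P = 24.9400 * 0.97238837 * 0.13751185 - 26.8000 * 0.98807171 * 0.12113168 = 0.1272

Answer: Price = 0.1272


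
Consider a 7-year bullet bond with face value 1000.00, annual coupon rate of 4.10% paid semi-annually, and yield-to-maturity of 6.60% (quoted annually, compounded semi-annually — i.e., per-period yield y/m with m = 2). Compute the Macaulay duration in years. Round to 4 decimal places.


Coupon per period c = face * coupon_rate / m = 20.500000
Periods per year m = 2; per-period yield y/m = 0.033000
Number of cashflows N = 14
Cashflows (t years, CF_t, discount factor 1/(1+y/m)^(m*t), PV):
  t = 0.5000: CF_t = 20.500000, DF = 0.968054, PV = 19.845111
  t = 1.0000: CF_t = 20.500000, DF = 0.937129, PV = 19.211144
  t = 1.5000: CF_t = 20.500000, DF = 0.907192, PV = 18.597428
  t = 2.0000: CF_t = 20.500000, DF = 0.878211, PV = 18.003319
  t = 2.5000: CF_t = 20.500000, DF = 0.850156, PV = 17.428189
  t = 3.0000: CF_t = 20.500000, DF = 0.822997, PV = 16.871431
  t = 3.5000: CF_t = 20.500000, DF = 0.796705, PV = 16.332460
  t = 4.0000: CF_t = 20.500000, DF = 0.771254, PV = 15.810707
  t = 4.5000: CF_t = 20.500000, DF = 0.746616, PV = 15.305621
  t = 5.0000: CF_t = 20.500000, DF = 0.722764, PV = 14.816671
  t = 5.5000: CF_t = 20.500000, DF = 0.699675, PV = 14.343341
  t = 6.0000: CF_t = 20.500000, DF = 0.677323, PV = 13.885132
  t = 6.5000: CF_t = 20.500000, DF = 0.655686, PV = 13.441560
  t = 7.0000: CF_t = 1020.500000, DF = 0.634739, PV = 647.751620
Price P = sum_t PV_t = 861.643735
Macaulay numerator sum_t t * PV_t:
  t * PV_t at t = 0.5000: 9.922556
  t * PV_t at t = 1.0000: 19.211144
  t * PV_t at t = 1.5000: 27.896143
  t * PV_t at t = 2.0000: 36.006638
  t * PV_t at t = 2.5000: 43.570472
  t * PV_t at t = 3.0000: 50.614294
  t * PV_t at t = 3.5000: 57.163611
  t * PV_t at t = 4.0000: 63.242828
  t * PV_t at t = 4.5000: 68.875296
  t * PV_t at t = 5.0000: 74.083356
  t * PV_t at t = 5.5000: 78.888376
  t * PV_t at t = 6.0000: 83.310790
  t * PV_t at t = 6.5000: 87.370141
  t * PV_t at t = 7.0000: 4534.261340
Macaulay duration D = (sum_t t * PV_t) / P = 5234.416984 / 861.643735 = 6.074920

Answer: Macaulay duration = 6.0749 years


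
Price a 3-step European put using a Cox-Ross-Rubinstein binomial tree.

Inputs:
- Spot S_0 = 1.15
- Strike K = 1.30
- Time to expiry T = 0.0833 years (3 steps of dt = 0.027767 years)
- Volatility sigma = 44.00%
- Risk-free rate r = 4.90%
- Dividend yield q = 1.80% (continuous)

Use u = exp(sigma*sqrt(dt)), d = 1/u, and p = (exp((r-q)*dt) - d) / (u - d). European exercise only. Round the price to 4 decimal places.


dt = T/N = 0.027767
u = exp(sigma*sqrt(dt)) = 1.076073; d = 1/u = 0.929305
p = (exp((r-q)*dt) - d) / (u - d) = 0.487546
Discount per step: exp(-r*dt) = 0.998640
Stock lattice S(k, i) with i counting down-moves:
  k=0: S(0,0) = 1.1500
  k=1: S(1,0) = 1.2375; S(1,1) = 1.0687
  k=2: S(2,0) = 1.3316; S(2,1) = 1.1500; S(2,2) = 0.9931
  k=3: S(3,0) = 1.4329; S(3,1) = 1.2375; S(3,2) = 1.0687; S(3,3) = 0.9229
Terminal payoffs V(N, i) = max(K - S_T, 0):
  V(3,0) = 0.000000; V(3,1) = 0.062516; V(3,2) = 0.231300; V(3,3) = 0.377063
Backward induction: V(k, i) = exp(-r*dt) * [p * V(k+1, i) + (1-p) * V(k+1, i+1)].
  V(2,0) = exp(-r*dt) * [p*0.000000 + (1-p)*0.062516] = 0.031993
  V(2,1) = exp(-r*dt) * [p*0.062516 + (1-p)*0.231300] = 0.148807
  V(2,2) = exp(-r*dt) * [p*0.231300 + (1-p)*0.377063] = 0.305581
  V(1,0) = exp(-r*dt) * [p*0.031993 + (1-p)*0.148807] = 0.091730
  V(1,1) = exp(-r*dt) * [p*0.148807 + (1-p)*0.305581] = 0.228835
  V(0,0) = exp(-r*dt) * [p*0.091730 + (1-p)*0.228835] = 0.161770

Answer: Price = V(0,0) = 0.1618


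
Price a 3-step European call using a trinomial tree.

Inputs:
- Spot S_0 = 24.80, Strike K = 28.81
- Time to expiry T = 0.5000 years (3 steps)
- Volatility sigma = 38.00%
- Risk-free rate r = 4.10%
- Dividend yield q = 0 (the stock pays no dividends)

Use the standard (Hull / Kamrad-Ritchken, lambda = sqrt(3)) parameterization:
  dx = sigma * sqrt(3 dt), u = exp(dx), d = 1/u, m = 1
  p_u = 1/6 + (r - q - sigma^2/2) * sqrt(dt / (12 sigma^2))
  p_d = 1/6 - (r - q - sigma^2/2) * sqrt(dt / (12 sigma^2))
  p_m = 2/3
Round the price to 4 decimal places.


Answer: Price = V(0,0) = 1.5517

Derivation:
dt = T/N = 0.166667; dx = sigma*sqrt(3*dt) = 0.268701
u = exp(dx) = 1.308263; d = 1/u = 0.764372
p_u = 0.156990, p_m = 0.666667, p_d = 0.176343
Discount per step: exp(-r*dt) = 0.993190
Stock lattice S(k, j) with j the centered position index:
  k=0: S(0,+0) = 24.8000
  k=1: S(1,-1) = 18.9564; S(1,+0) = 24.8000; S(1,+1) = 32.4449
  k=2: S(2,-2) = 14.4898; S(2,-1) = 18.9564; S(2,+0) = 24.8000; S(2,+1) = 32.4449; S(2,+2) = 42.4465
  k=3: S(3,-3) = 11.0756; S(3,-2) = 14.4898; S(3,-1) = 18.9564; S(3,+0) = 24.8000; S(3,+1) = 32.4449; S(3,+2) = 42.4465; S(3,+3) = 55.5312
Terminal payoffs V(N, j) = max(S_T - K, 0):
  V(3,-3) = 0.000000; V(3,-2) = 0.000000; V(3,-1) = 0.000000; V(3,+0) = 0.000000; V(3,+1) = 3.634931; V(3,+2) = 13.636515; V(3,+3) = 26.721220
Backward induction: V(k, j) = exp(-r*dt) * [p_u * V(k+1, j+1) + p_m * V(k+1, j) + p_d * V(k+1, j-1)]
  V(2,-2) = exp(-r*dt) * [p_u*0.000000 + p_m*0.000000 + p_d*0.000000] = 0.000000
  V(2,-1) = exp(-r*dt) * [p_u*0.000000 + p_m*0.000000 + p_d*0.000000] = 0.000000
  V(2,+0) = exp(-r*dt) * [p_u*3.634931 + p_m*0.000000 + p_d*0.000000] = 0.566763
  V(2,+1) = exp(-r*dt) * [p_u*13.636515 + p_m*3.634931 + p_d*0.000000] = 4.533009
  V(2,+2) = exp(-r*dt) * [p_u*26.721220 + p_m*13.636515 + p_d*3.634931] = 13.832138
  V(1,-1) = exp(-r*dt) * [p_u*0.566763 + p_m*0.000000 + p_d*0.000000] = 0.088371
  V(1,+0) = exp(-r*dt) * [p_u*4.533009 + p_m*0.566763 + p_d*0.000000] = 1.082062
  V(1,+1) = exp(-r*dt) * [p_u*13.832138 + p_m*4.533009 + p_d*0.566763] = 5.257416
  V(0,+0) = exp(-r*dt) * [p_u*5.257416 + p_m*1.082062 + p_d*0.088371] = 1.551683


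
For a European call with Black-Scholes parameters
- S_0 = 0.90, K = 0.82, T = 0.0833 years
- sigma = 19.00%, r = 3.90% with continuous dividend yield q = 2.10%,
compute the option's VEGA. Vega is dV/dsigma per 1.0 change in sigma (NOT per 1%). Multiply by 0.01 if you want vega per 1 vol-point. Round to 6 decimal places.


Answer: Vega = 0.022281

Derivation:
d1 = 1.7523360854; d2 = 1.6974987806
phi(d1) = 0.0859250898; exp(-qT) = 0.9982522291; exp(-rT) = 0.9967565713
Vega = S * exp(-qT) * phi(d1) * sqrt(T) = 0.9000 * 0.9982522291 * 0.0859250898 * 0.2886173938 = 0.022281


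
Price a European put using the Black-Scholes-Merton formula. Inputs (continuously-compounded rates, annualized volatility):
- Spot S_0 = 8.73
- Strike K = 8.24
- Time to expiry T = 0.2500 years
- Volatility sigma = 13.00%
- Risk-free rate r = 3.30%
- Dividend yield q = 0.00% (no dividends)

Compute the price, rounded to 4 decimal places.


Answer: Price = 0.0444

Derivation:
d1 = (ln(S/K) + (r - q + 0.5*sigma^2) * T) / (sigma * sqrt(T)) = 1.04811578
d2 = d1 - sigma * sqrt(T) = 0.98311578
exp(-rT) = 0.99178394; exp(-qT) = 1.00000000
P = K * exp(-rT) * N(-d2) - S_0 * exp(-qT) * N(-d1)
N(-d1) = 0.14729263; N(-d2) = 0.16277523
P = 8.2400 * 0.99178394 * 0.16277523 - 8.7300 * 1.00000000 * 0.14729263 = 0.0444


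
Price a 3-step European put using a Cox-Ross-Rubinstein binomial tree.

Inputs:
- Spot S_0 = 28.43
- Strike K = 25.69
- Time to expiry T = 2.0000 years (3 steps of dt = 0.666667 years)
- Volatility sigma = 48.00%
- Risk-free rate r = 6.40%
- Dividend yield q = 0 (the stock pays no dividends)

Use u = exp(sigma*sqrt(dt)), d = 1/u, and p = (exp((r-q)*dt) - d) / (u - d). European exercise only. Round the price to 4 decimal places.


Answer: Price = V(0,0) = 4.6794

Derivation:
dt = T/N = 0.666667
u = exp(sigma*sqrt(dt)) = 1.479817; d = 1/u = 0.675759
p = (exp((r-q)*dt) - d) / (u - d) = 0.457468
Discount per step: exp(-r*dt) = 0.958231
Stock lattice S(k, i) with i counting down-moves:
  k=0: S(0,0) = 28.4300
  k=1: S(1,0) = 42.0712; S(1,1) = 19.2118
  k=2: S(2,0) = 62.2577; S(2,1) = 28.4300; S(2,2) = 12.9826
  k=3: S(3,0) = 92.1299; S(3,1) = 42.0712; S(3,2) = 19.2118; S(3,3) = 8.7731
Terminal payoffs V(N, i) = max(K - S_T, 0):
  V(3,0) = 0.000000; V(3,1) = 0.000000; V(3,2) = 6.478164; V(3,3) = 16.916903
Backward induction: V(k, i) = exp(-r*dt) * [p * V(k+1, i) + (1-p) * V(k+1, i+1)].
  V(2,0) = exp(-r*dt) * [p*0.000000 + (1-p)*0.000000] = 0.000000
  V(2,1) = exp(-r*dt) * [p*0.000000 + (1-p)*6.478164] = 3.367808
  V(2,2) = exp(-r*dt) * [p*6.478164 + (1-p)*16.916903] = 11.634371
  V(1,0) = exp(-r*dt) * [p*0.000000 + (1-p)*3.367808] = 1.750825
  V(1,1) = exp(-r*dt) * [p*3.367808 + (1-p)*11.634371] = 7.524682
  V(0,0) = exp(-r*dt) * [p*1.750825 + (1-p)*7.524682] = 4.679354


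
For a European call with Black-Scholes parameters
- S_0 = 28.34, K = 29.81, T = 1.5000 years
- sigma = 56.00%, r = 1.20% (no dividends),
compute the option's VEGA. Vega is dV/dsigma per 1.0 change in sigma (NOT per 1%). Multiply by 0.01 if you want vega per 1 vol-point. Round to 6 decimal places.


Answer: Vega = 13.255672

Derivation:
d1 = 0.2954410158; d2 = -0.3904161122
phi(d1) = 0.3819058258; exp(-qT) = 1.0000000000; exp(-rT) = 0.9821610324
Vega = S * exp(-qT) * phi(d1) * sqrt(T) = 28.3400 * 1.0000000000 * 0.3819058258 * 1.2247448714 = 13.255672


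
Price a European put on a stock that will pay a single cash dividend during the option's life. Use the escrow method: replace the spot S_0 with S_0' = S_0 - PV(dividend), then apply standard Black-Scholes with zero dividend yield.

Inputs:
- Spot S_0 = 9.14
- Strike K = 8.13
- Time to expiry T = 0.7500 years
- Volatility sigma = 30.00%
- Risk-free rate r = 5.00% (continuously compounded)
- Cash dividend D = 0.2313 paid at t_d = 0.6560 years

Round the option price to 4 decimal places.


PV(D) = D * exp(-r * t_d) = 0.2313 * 0.96773209 = 0.22383643
S_0' = S_0 - PV(D) = 9.1400 - 0.22383643 = 8.91616357
d1 = (ln(S_0'/K) + (r + sigma^2/2)*T) / (sigma*sqrt(T)) = 0.62952286
d2 = d1 - sigma*sqrt(T) = 0.36971524
exp(-rT) = 0.96319442
N(-d1) = 0.26450340; N(-d2) = 0.35579734
P = K * exp(-rT) * N(-d2) - S_0' * N(-d1) = 8.1300 * 0.96319442 * 0.35579734 - 8.91616357 * 0.26450340 = 0.4278

Answer: Price = 0.4278


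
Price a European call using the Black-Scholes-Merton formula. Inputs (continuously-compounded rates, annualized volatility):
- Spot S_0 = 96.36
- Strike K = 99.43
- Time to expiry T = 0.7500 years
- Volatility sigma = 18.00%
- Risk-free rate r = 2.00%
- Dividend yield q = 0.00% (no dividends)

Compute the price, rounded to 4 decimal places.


d1 = (ln(S/K) + (r - q + 0.5*sigma^2) * T) / (sigma * sqrt(T)) = -0.02702449
d2 = d1 - sigma * sqrt(T) = -0.18290906
exp(-rT) = 0.98511194; exp(-qT) = 1.00000000
C = S_0 * exp(-qT) * N(d1) - K * exp(-rT) * N(d2)
N(d1) = 0.48922010; N(d2) = 0.42743469
C = 96.3600 * 1.00000000 * 0.48922010 - 99.4300 * 0.98511194 * 0.42743469 = 5.2742

Answer: Price = 5.2742


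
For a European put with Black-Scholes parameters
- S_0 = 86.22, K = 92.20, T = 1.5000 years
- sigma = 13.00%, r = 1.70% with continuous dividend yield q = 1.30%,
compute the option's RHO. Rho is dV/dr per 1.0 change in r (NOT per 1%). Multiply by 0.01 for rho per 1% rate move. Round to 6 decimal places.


d1 = -0.3038809418; d2 = -0.4630977751
phi(d1) = 0.3809411619; exp(-qT) = 0.9806888952; exp(-rT) = 0.9748223790
N(-d2) = 0.6783528576
Rho = -K*T*exp(-rT)*N(-d2) = -92.2000 * 1.5000 * 0.9748223790 * 0.6783528576 = -91.454131

Answer: Rho = -91.454131


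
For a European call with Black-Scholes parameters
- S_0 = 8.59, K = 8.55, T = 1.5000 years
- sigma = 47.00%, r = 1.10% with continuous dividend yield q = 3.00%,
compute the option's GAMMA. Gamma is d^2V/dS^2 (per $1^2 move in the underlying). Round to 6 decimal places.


Answer: Gamma = 0.074825

Derivation:
d1 = 0.2464125063; d2 = -0.3292175833
phi(d1) = 0.3870125743; exp(-qT) = 0.9559974818; exp(-rT) = 0.9836353794
Gamma = exp(-qT) * phi(d1) / (S * sigma * sqrt(T)) = 0.9559974818 * 0.3870125743 / (8.5900 * 0.4700 * 1.2247448714) = 0.074825


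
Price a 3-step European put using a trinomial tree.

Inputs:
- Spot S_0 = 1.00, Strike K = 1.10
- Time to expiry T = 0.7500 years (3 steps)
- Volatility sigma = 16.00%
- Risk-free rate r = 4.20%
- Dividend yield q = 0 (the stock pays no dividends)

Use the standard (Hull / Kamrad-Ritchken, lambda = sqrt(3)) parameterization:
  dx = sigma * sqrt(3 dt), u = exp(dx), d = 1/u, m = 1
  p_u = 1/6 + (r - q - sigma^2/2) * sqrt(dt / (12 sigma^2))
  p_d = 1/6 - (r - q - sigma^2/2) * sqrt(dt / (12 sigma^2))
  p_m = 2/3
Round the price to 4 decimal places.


dt = T/N = 0.250000; dx = sigma*sqrt(3*dt) = 0.138564
u = exp(dx) = 1.148623; d = 1/u = 0.870607
p_u = 0.193008, p_m = 0.666667, p_d = 0.140325
Discount per step: exp(-r*dt) = 0.989555
Stock lattice S(k, j) with j the centered position index:
  k=0: S(0,+0) = 1.0000
  k=1: S(1,-1) = 0.8706; S(1,+0) = 1.0000; S(1,+1) = 1.1486
  k=2: S(2,-2) = 0.7580; S(2,-1) = 0.8706; S(2,+0) = 1.0000; S(2,+1) = 1.1486; S(2,+2) = 1.3193
  k=3: S(3,-3) = 0.6599; S(3,-2) = 0.7580; S(3,-1) = 0.8706; S(3,+0) = 1.0000; S(3,+1) = 1.1486; S(3,+2) = 1.3193; S(3,+3) = 1.5154
Terminal payoffs V(N, j) = max(K - S_T, 0):
  V(3,-3) = 0.440117; V(3,-2) = 0.342043; V(3,-1) = 0.229393; V(3,+0) = 0.100000; V(3,+1) = 0.000000; V(3,+2) = 0.000000; V(3,+3) = 0.000000
Backward induction: V(k, j) = exp(-r*dt) * [p_u * V(k+1, j+1) + p_m * V(k+1, j) + p_d * V(k+1, j-1)]
  V(2,-2) = exp(-r*dt) * [p_u*0.229393 + p_m*0.342043 + p_d*0.440117] = 0.330573
  V(2,-1) = exp(-r*dt) * [p_u*0.100000 + p_m*0.229393 + p_d*0.342043] = 0.217926
  V(2,+0) = exp(-r*dt) * [p_u*0.000000 + p_m*0.100000 + p_d*0.229393] = 0.097824
  V(2,+1) = exp(-r*dt) * [p_u*0.000000 + p_m*0.000000 + p_d*0.100000] = 0.013886
  V(2,+2) = exp(-r*dt) * [p_u*0.000000 + p_m*0.000000 + p_d*0.000000] = 0.000000
  V(1,-1) = exp(-r*dt) * [p_u*0.097824 + p_m*0.217926 + p_d*0.330573] = 0.208353
  V(1,+0) = exp(-r*dt) * [p_u*0.013886 + p_m*0.097824 + p_d*0.217926] = 0.097448
  V(1,+1) = exp(-r*dt) * [p_u*0.000000 + p_m*0.013886 + p_d*0.097824] = 0.022744
  V(0,+0) = exp(-r*dt) * [p_u*0.022744 + p_m*0.097448 + p_d*0.208353] = 0.097562

Answer: Price = V(0,0) = 0.0976


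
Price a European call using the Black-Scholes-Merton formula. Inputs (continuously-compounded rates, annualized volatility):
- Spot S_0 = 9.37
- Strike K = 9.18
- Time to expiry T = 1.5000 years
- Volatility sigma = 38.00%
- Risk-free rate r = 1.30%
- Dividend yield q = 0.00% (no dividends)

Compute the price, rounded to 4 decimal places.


Answer: Price = 1.8801

Derivation:
d1 = (ln(S/K) + (r - q + 0.5*sigma^2) * T) / (sigma * sqrt(T)) = 0.31861822
d2 = d1 - sigma * sqrt(T) = -0.14678483
exp(-rT) = 0.98068890; exp(-qT) = 1.00000000
C = S_0 * exp(-qT) * N(d1) - K * exp(-rT) * N(d2)
N(d1) = 0.62499198; N(d2) = 0.44165093
C = 9.3700 * 1.00000000 * 0.62499198 - 9.1800 * 0.98068890 * 0.44165093 = 1.8801


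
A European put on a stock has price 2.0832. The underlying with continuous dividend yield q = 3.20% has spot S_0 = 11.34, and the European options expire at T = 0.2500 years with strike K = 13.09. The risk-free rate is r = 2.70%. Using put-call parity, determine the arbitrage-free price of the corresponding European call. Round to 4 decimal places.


Put-call parity: C - P = S_0 * exp(-qT) - K * exp(-rT).
S_0 * exp(-qT) = 11.3400 * 0.99203191 = 11.24964191
K * exp(-rT) = 13.0900 * 0.99327273 = 13.00194004
C = P + S*exp(-qT) - K*exp(-rT)
C = 2.0832 + 11.24964191 - 13.00194004 = 0.3309

Answer: Call price = 0.3309


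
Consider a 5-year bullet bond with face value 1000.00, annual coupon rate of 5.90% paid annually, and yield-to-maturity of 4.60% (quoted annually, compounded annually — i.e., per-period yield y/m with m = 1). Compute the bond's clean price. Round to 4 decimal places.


Coupon per period c = face * coupon_rate / m = 59.000000
Periods per year m = 1; per-period yield y/m = 0.046000
Number of cashflows N = 5
Cashflows (t years, CF_t, discount factor 1/(1+y/m)^(m*t), PV):
  t = 1.0000: CF_t = 59.000000, DF = 0.956023, PV = 56.405354
  t = 2.0000: CF_t = 59.000000, DF = 0.913980, PV = 53.924812
  t = 3.0000: CF_t = 59.000000, DF = 0.873786, PV = 51.553358
  t = 4.0000: CF_t = 59.000000, DF = 0.835359, PV = 49.286193
  t = 5.0000: CF_t = 1059.000000, DF = 0.798623, PV = 845.741297
Price P = sum_t PV_t = 1056.911014

Answer: Price = 1056.9110


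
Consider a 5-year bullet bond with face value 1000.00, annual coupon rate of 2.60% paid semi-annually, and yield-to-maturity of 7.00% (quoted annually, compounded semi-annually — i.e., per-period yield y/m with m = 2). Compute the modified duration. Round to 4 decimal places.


Answer: Modified duration = 4.5251

Derivation:
Coupon per period c = face * coupon_rate / m = 13.000000
Periods per year m = 2; per-period yield y/m = 0.035000
Number of cashflows N = 10
Cashflows (t years, CF_t, discount factor 1/(1+y/m)^(m*t), PV):
  t = 0.5000: CF_t = 13.000000, DF = 0.966184, PV = 12.560386
  t = 1.0000: CF_t = 13.000000, DF = 0.933511, PV = 12.135639
  t = 1.5000: CF_t = 13.000000, DF = 0.901943, PV = 11.725255
  t = 2.0000: CF_t = 13.000000, DF = 0.871442, PV = 11.328749
  t = 2.5000: CF_t = 13.000000, DF = 0.841973, PV = 10.945651
  t = 3.0000: CF_t = 13.000000, DF = 0.813501, PV = 10.575508
  t = 3.5000: CF_t = 13.000000, DF = 0.785991, PV = 10.217882
  t = 4.0000: CF_t = 13.000000, DF = 0.759412, PV = 9.872350
  t = 4.5000: CF_t = 13.000000, DF = 0.733731, PV = 9.538503
  t = 5.0000: CF_t = 1013.000000, DF = 0.708919, PV = 718.134758
Price P = sum_t PV_t = 817.034683
First compute Macaulay numerator sum_t t * PV_t:
  t * PV_t at t = 0.5000: 6.280193
  t * PV_t at t = 1.0000: 12.135639
  t * PV_t at t = 1.5000: 17.587883
  t * PV_t at t = 2.0000: 22.657498
  t * PV_t at t = 2.5000: 27.364128
  t * PV_t at t = 3.0000: 31.726525
  t * PV_t at t = 3.5000: 35.762589
  t * PV_t at t = 4.0000: 39.489401
  t * PV_t at t = 4.5000: 42.923262
  t * PV_t at t = 5.0000: 3590.673791
Macaulay duration D = 3826.600909 / 817.034683 = 4.683523
Modified duration = D / (1 + y/m) = 4.683523 / (1 + 0.035000) = 4.525143


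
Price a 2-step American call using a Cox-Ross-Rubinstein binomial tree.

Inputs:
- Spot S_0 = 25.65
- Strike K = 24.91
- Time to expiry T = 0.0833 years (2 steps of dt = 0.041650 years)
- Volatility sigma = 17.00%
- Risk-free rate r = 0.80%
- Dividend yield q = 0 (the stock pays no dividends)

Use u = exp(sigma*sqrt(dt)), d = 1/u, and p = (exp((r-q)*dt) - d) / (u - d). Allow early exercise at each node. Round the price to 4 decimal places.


dt = T/N = 0.041650
u = exp(sigma*sqrt(dt)) = 1.035303; d = 1/u = 0.965901
p = (exp((r-q)*dt) - d) / (u - d) = 0.496129
Discount per step: exp(-r*dt) = 0.999667
Stock lattice S(k, i) with i counting down-moves:
  k=0: S(0,0) = 25.6500
  k=1: S(1,0) = 26.5555; S(1,1) = 24.7754
  k=2: S(2,0) = 27.4930; S(2,1) = 25.6500; S(2,2) = 23.9305
Terminal payoffs V(N, i) = max(S_T - K, 0):
  V(2,0) = 2.583013; V(2,1) = 0.740000; V(2,2) = 0.000000
Backward induction: V(k, i) = exp(-r*dt) * [p * V(k+1, i) + (1-p) * V(k+1, i+1)]; then take max(V_cont, immediate exercise) for American.
  V(1,0) = exp(-r*dt) * [p*2.583013 + (1-p)*0.740000] = 1.653821; exercise = 1.645523; V(1,0) = max -> 1.653821
  V(1,1) = exp(-r*dt) * [p*0.740000 + (1-p)*0.000000] = 0.367013; exercise = 0.000000; V(1,1) = max -> 0.367013
  V(0,0) = exp(-r*dt) * [p*1.653821 + (1-p)*0.367013] = 1.005101; exercise = 0.740000; V(0,0) = max -> 1.005101

Answer: Price = V(0,0) = 1.0051


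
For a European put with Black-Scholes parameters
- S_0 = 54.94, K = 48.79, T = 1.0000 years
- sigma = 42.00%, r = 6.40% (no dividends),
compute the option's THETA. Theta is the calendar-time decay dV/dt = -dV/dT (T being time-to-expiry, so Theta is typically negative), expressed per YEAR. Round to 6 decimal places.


d1 = 0.6450388258; d2 = 0.2250388258
phi(d1) = 0.3240115627; exp(-qT) = 1.0000000000; exp(-rT) = 0.9380049995
Theta = -S*exp(-qT)*phi(d1)*sigma/(2*sqrt(T)) + r*K*exp(-rT)*N(-d2) - q*S*exp(-qT)*N(-d1)
N(-d1) = 0.2594510127; N(-d2) = 0.4109745351; sqrt(T) = 1.0000000000
Term 1 = -54.9400 * 1.0000000000 * 0.3240115627 * 0.4200 / (2 * 1.0000000000) = -3.7382510035
Term 2 = 0.0640 * 48.7900 * 0.9380049995 * 0.4109745351 = 1.2037349162
Term 3 = 0 (no dividend yield, q = 0)
Theta = -3.7382510035 + (1.2037349162) + (0.0000000000) = -2.534516

Answer: Theta = -2.534516


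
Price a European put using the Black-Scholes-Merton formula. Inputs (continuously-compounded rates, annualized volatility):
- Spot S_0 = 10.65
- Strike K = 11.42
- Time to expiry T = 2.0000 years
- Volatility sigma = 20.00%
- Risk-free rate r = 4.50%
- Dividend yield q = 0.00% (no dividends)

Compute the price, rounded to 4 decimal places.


d1 = (ln(S/K) + (r - q + 0.5*sigma^2) * T) / (sigma * sqrt(T)) = 0.21281682
d2 = d1 - sigma * sqrt(T) = -0.07002589
exp(-rT) = 0.91393119; exp(-qT) = 1.00000000
P = K * exp(-rT) * N(-d2) - S_0 * exp(-qT) * N(-d1)
N(-d1) = 0.41573492; N(-d2) = 0.52791347
P = 11.4200 * 0.91393119 * 0.52791347 - 10.6500 * 1.00000000 * 0.41573492 = 1.0823

Answer: Price = 1.0823


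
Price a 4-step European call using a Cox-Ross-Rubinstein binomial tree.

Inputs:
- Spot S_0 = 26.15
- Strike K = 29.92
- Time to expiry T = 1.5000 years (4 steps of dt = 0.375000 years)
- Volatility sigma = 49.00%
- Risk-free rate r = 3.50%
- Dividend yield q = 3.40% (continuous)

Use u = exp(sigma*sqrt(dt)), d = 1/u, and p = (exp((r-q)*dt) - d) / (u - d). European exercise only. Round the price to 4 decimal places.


dt = T/N = 0.375000
u = exp(sigma*sqrt(dt)) = 1.349943; d = 1/u = 0.740772
p = (exp((r-q)*dt) - d) / (u - d) = 0.426158
Discount per step: exp(-r*dt) = 0.986961
Stock lattice S(k, i) with i counting down-moves:
  k=0: S(0,0) = 26.1500
  k=1: S(1,0) = 35.3010; S(1,1) = 19.3712
  k=2: S(2,0) = 47.6544; S(2,1) = 26.1500; S(2,2) = 14.3496
  k=3: S(3,0) = 64.3307; S(3,1) = 35.3010; S(3,2) = 19.3712; S(3,3) = 10.6298
  k=4: S(4,0) = 86.8428; S(4,1) = 47.6544; S(4,2) = 26.1500; S(4,3) = 14.3496; S(4,4) = 7.8743
Terminal payoffs V(N, i) = max(S_T - K, 0):
  V(4,0) = 56.922763; V(4,1) = 17.734362; V(4,2) = 0.000000; V(4,3) = 0.000000; V(4,4) = 0.000000
Backward induction: V(k, i) = exp(-r*dt) * [p * V(k+1, i) + (1-p) * V(k+1, i+1)].
  V(3,0) = exp(-r*dt) * [p*56.922763 + (1-p)*17.734362] = 33.985806
  V(3,1) = exp(-r*dt) * [p*17.734362 + (1-p)*0.000000] = 7.459093
  V(3,2) = exp(-r*dt) * [p*0.000000 + (1-p)*0.000000] = 0.000000
  V(3,3) = exp(-r*dt) * [p*0.000000 + (1-p)*0.000000] = 0.000000
  V(2,0) = exp(-r*dt) * [p*33.985806 + (1-p)*7.459093] = 18.518998
  V(2,1) = exp(-r*dt) * [p*7.459093 + (1-p)*0.000000] = 3.137303
  V(2,2) = exp(-r*dt) * [p*0.000000 + (1-p)*0.000000] = 0.000000
  V(1,0) = exp(-r*dt) * [p*18.518998 + (1-p)*3.137303] = 9.565953
  V(1,1) = exp(-r*dt) * [p*3.137303 + (1-p)*0.000000] = 1.319553
  V(0,0) = exp(-r*dt) * [p*9.565953 + (1-p)*1.319553] = 4.770792

Answer: Price = V(0,0) = 4.7708


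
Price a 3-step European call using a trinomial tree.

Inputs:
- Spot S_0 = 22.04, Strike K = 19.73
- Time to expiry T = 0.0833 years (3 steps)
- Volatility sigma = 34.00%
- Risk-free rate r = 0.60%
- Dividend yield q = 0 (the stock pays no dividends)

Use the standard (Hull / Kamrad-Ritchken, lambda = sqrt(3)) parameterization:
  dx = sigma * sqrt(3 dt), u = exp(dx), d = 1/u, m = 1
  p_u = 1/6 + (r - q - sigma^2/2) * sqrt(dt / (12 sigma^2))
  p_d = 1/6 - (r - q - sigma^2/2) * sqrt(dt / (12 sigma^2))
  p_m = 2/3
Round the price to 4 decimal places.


dt = T/N = 0.027767; dx = sigma*sqrt(3*dt) = 0.098130
u = exp(dx) = 1.103106; d = 1/u = 0.906531
p_u = 0.159338, p_m = 0.666667, p_d = 0.173995
Discount per step: exp(-r*dt) = 0.999833
Stock lattice S(k, j) with j the centered position index:
  k=0: S(0,+0) = 22.0400
  k=1: S(1,-1) = 19.9799; S(1,+0) = 22.0400; S(1,+1) = 24.3125
  k=2: S(2,-2) = 18.1124; S(2,-1) = 19.9799; S(2,+0) = 22.0400; S(2,+1) = 24.3125; S(2,+2) = 26.8192
  k=3: S(3,-3) = 16.4195; S(3,-2) = 18.1124; S(3,-1) = 19.9799; S(3,+0) = 22.0400; S(3,+1) = 24.3125; S(3,+2) = 26.8192; S(3,+3) = 29.5844
Terminal payoffs V(N, j) = max(S_T - K, 0):
  V(3,-3) = 0.000000; V(3,-2) = 0.000000; V(3,-1) = 0.249946; V(3,+0) = 2.310000; V(3,+1) = 4.582458; V(3,+2) = 7.089220; V(3,+3) = 9.854445
Backward induction: V(k, j) = exp(-r*dt) * [p_u * V(k+1, j+1) + p_m * V(k+1, j) + p_d * V(k+1, j-1)]
  V(2,-2) = exp(-r*dt) * [p_u*0.249946 + p_m*0.000000 + p_d*0.000000] = 0.039819
  V(2,-1) = exp(-r*dt) * [p_u*2.310000 + p_m*0.249946 + p_d*0.000000] = 0.534612
  V(2,+0) = exp(-r*dt) * [p_u*4.582458 + p_m*2.310000 + p_d*0.249946] = 2.313264
  V(2,+1) = exp(-r*dt) * [p_u*7.089220 + p_m*4.582458 + p_d*2.310000] = 4.585720
  V(2,+2) = exp(-r*dt) * [p_u*9.854445 + p_m*7.089220 + p_d*4.582458] = 7.092479
  V(1,-1) = exp(-r*dt) * [p_u*2.313264 + p_m*0.534612 + p_d*0.039819] = 0.731806
  V(1,+0) = exp(-r*dt) * [p_u*4.585720 + p_m*2.313264 + p_d*0.534612] = 2.365482
  V(1,+1) = exp(-r*dt) * [p_u*7.092479 + p_m*4.585720 + p_d*2.313264] = 4.588981
  V(0,+0) = exp(-r*dt) * [p_u*4.588981 + p_m*2.365482 + p_d*0.731806] = 2.435112

Answer: Price = V(0,0) = 2.4351


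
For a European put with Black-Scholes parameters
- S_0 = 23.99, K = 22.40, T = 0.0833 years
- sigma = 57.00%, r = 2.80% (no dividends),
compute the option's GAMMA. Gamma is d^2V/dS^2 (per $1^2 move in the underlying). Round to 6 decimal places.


Answer: Gamma = 0.088608

Derivation:
d1 = 0.5132795595; d2 = 0.3487676451
phi(d1) = 0.3497045981; exp(-qT) = 1.0000000000; exp(-rT) = 0.9976703179
Gamma = exp(-qT) * phi(d1) / (S * sigma * sqrt(T)) = 1.0000000000 * 0.3497045981 / (23.9900 * 0.5700 * 0.2886173938) = 0.088608


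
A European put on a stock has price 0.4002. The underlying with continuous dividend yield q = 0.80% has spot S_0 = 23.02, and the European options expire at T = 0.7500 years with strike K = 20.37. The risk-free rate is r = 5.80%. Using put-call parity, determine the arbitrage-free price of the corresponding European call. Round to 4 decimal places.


Answer: Call price = 3.7796

Derivation:
Put-call parity: C - P = S_0 * exp(-qT) - K * exp(-rT).
S_0 * exp(-qT) = 23.0200 * 0.99401796 = 22.88229353
K * exp(-rT) = 20.3700 * 0.95743255 = 19.50290113
C = P + S*exp(-qT) - K*exp(-rT)
C = 0.4002 + 22.88229353 - 19.50290113 = 3.7796


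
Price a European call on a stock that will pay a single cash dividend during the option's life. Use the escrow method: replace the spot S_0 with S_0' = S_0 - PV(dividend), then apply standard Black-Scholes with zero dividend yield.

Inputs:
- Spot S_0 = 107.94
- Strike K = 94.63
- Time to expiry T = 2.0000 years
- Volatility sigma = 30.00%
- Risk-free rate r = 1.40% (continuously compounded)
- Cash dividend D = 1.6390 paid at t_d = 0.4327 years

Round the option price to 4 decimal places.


PV(D) = D * exp(-r * t_d) = 1.6390 * 0.99396051 = 1.62910128
S_0' = S_0 - PV(D) = 107.9400 - 1.62910128 = 106.31089872
d1 = (ln(S_0'/K) + (r + sigma^2/2)*T) / (sigma*sqrt(T)) = 0.55247021
d2 = d1 - sigma*sqrt(T) = 0.12820614
exp(-rT) = 0.97238837
N(d1) = 0.70968688; N(d2) = 0.55100708
C = S_0' * N(d1) - K * exp(-rT) * N(d2) = 106.31089872 * 0.70968688 - 94.6300 * 0.97238837 * 0.55100708 = 24.7454

Answer: Price = 24.7454


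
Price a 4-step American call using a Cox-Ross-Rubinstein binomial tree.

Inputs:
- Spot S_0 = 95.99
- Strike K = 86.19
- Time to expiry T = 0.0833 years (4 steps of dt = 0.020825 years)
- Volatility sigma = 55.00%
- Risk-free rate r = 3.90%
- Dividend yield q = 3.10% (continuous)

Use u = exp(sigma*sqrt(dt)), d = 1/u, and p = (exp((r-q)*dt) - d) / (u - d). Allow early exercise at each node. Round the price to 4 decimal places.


Answer: Price = V(0,0) = 12.1600

Derivation:
dt = T/N = 0.020825
u = exp(sigma*sqrt(dt)) = 1.082605; d = 1/u = 0.923698
p = (exp((r-q)*dt) - d) / (u - d) = 0.481216
Discount per step: exp(-r*dt) = 0.999188
Stock lattice S(k, i) with i counting down-moves:
  k=0: S(0,0) = 95.9900
  k=1: S(1,0) = 103.9192; S(1,1) = 88.6658
  k=2: S(2,0) = 112.5034; S(2,1) = 95.9900; S(2,2) = 81.9004
  k=3: S(3,0) = 121.7967; S(3,1) = 103.9192; S(3,2) = 88.6658; S(3,3) = 75.6513
  k=4: S(4,0) = 131.8577; S(4,1) = 112.5034; S(4,2) = 95.9900; S(4,3) = 81.9004; S(4,4) = 69.8790
Terminal payoffs V(N, i) = max(S_T - K, 0):
  V(4,0) = 45.667679; V(4,1) = 26.313416; V(4,2) = 9.800000; V(4,3) = 0.000000; V(4,4) = 0.000000
Backward induction: V(k, i) = exp(-r*dt) * [p * V(k+1, i) + (1-p) * V(k+1, i+1)]; then take max(V_cont, immediate exercise) for American.
  V(3,0) = exp(-r*dt) * [p*45.667679 + (1-p)*26.313416] = 35.598083; exercise = 35.606713; V(3,0) = max -> 35.606713
  V(3,1) = exp(-r*dt) * [p*26.313416 + (1-p)*9.800000] = 17.732120; exercise = 17.729213; V(3,1) = max -> 17.732120
  V(3,2) = exp(-r*dt) * [p*9.800000 + (1-p)*0.000000] = 4.712093; exercise = 2.475799; V(3,2) = max -> 4.712093
  V(3,3) = exp(-r*dt) * [p*0.000000 + (1-p)*0.000000] = 0.000000; exercise = 0.000000; V(3,3) = max -> 0.000000
  V(2,0) = exp(-r*dt) * [p*35.606713 + (1-p)*17.732120] = 26.312290; exercise = 26.313416; V(2,0) = max -> 26.313416
  V(2,1) = exp(-r*dt) * [p*17.732120 + (1-p)*4.712093] = 10.968632; exercise = 9.800000; V(2,1) = max -> 10.968632
  V(2,2) = exp(-r*dt) * [p*4.712093 + (1-p)*0.000000] = 2.265696; exercise = 0.000000; V(2,2) = max -> 2.265696
  V(1,0) = exp(-r*dt) * [p*26.313416 + (1-p)*10.968632] = 18.337895; exercise = 17.729213; V(1,0) = max -> 18.337895
  V(1,1) = exp(-r*dt) * [p*10.968632 + (1-p)*2.265696] = 6.448453; exercise = 2.475799; V(1,1) = max -> 6.448453
  V(0,0) = exp(-r*dt) * [p*18.337895 + (1-p)*6.448453] = 12.159968; exercise = 9.800000; V(0,0) = max -> 12.159968


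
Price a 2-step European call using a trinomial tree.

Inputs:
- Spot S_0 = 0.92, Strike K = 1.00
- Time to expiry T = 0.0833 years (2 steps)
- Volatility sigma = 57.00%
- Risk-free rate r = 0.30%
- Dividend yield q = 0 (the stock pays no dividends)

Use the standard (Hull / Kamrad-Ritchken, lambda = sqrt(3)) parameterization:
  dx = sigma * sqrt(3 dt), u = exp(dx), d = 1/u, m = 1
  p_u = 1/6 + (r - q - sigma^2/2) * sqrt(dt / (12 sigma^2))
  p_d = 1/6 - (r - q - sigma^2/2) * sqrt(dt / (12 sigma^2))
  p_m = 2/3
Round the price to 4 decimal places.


dt = T/N = 0.041650; dx = sigma*sqrt(3*dt) = 0.201485
u = exp(dx) = 1.223218; d = 1/u = 0.817516
p_u = 0.150186, p_m = 0.666667, p_d = 0.183147
Discount per step: exp(-r*dt) = 0.999875
Stock lattice S(k, j) with j the centered position index:
  k=0: S(0,+0) = 0.9200
  k=1: S(1,-1) = 0.7521; S(1,+0) = 0.9200; S(1,+1) = 1.1254
  k=2: S(2,-2) = 0.6149; S(2,-1) = 0.7521; S(2,+0) = 0.9200; S(2,+1) = 1.1254; S(2,+2) = 1.3766
Terminal payoffs V(N, j) = max(S_T - K, 0):
  V(2,-2) = 0.000000; V(2,-1) = 0.000000; V(2,+0) = 0.000000; V(2,+1) = 0.125361; V(2,+2) = 0.376561
Backward induction: V(k, j) = exp(-r*dt) * [p_u * V(k+1, j+1) + p_m * V(k+1, j) + p_d * V(k+1, j-1)]
  V(1,-1) = exp(-r*dt) * [p_u*0.000000 + p_m*0.000000 + p_d*0.000000] = 0.000000
  V(1,+0) = exp(-r*dt) * [p_u*0.125361 + p_m*0.000000 + p_d*0.000000] = 0.018825
  V(1,+1) = exp(-r*dt) * [p_u*0.376561 + p_m*0.125361 + p_d*0.000000] = 0.140111
  V(0,+0) = exp(-r*dt) * [p_u*0.140111 + p_m*0.018825 + p_d*0.000000] = 0.033589

Answer: Price = V(0,0) = 0.0336


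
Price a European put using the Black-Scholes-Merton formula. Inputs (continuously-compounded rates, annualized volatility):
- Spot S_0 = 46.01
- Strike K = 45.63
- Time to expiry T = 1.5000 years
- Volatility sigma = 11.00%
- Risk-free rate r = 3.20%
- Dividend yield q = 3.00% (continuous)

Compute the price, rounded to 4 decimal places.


d1 = (ln(S/K) + (r - q + 0.5*sigma^2) * T) / (sigma * sqrt(T)) = 0.15118822
d2 = d1 - sigma * sqrt(T) = 0.01646628
exp(-rT) = 0.95313379; exp(-qT) = 0.95599748
P = K * exp(-rT) * N(-d2) - S_0 * exp(-qT) * N(-d1)
N(-d1) = 0.43991362; N(-d2) = 0.49343120
P = 45.6300 * 0.95313379 * 0.49343120 - 46.0100 * 0.95599748 * 0.43991362 = 2.1103

Answer: Price = 2.1103


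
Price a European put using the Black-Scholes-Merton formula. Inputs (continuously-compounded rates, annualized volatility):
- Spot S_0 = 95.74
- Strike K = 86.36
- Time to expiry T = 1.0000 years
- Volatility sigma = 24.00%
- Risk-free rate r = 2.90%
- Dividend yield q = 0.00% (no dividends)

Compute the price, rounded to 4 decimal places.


d1 = (ln(S/K) + (r - q + 0.5*sigma^2) * T) / (sigma * sqrt(T)) = 0.67046491
d2 = d1 - sigma * sqrt(T) = 0.43046491
exp(-rT) = 0.97141646; exp(-qT) = 1.00000000
P = K * exp(-rT) * N(-d2) - S_0 * exp(-qT) * N(-d1)
N(-d1) = 0.25128073; N(-d2) = 0.33342874
P = 86.3600 * 0.97141646 * 0.33342874 - 95.7400 * 1.00000000 * 0.25128073 = 3.9142

Answer: Price = 3.9142


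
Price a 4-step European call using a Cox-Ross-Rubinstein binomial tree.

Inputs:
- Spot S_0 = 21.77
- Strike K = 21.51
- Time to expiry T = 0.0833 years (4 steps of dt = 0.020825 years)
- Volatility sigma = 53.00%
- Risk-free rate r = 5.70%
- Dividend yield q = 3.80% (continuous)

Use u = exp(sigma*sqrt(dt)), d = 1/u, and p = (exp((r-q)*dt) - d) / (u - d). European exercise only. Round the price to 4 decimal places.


dt = T/N = 0.020825
u = exp(sigma*sqrt(dt)) = 1.079484; d = 1/u = 0.926368
p = (exp((r-q)*dt) - d) / (u - d) = 0.483473
Discount per step: exp(-r*dt) = 0.998814
Stock lattice S(k, i) with i counting down-moves:
  k=0: S(0,0) = 21.7700
  k=1: S(1,0) = 23.5004; S(1,1) = 20.1670
  k=2: S(2,0) = 25.3683; S(2,1) = 21.7700; S(2,2) = 18.6821
  k=3: S(3,0) = 27.3847; S(3,1) = 23.5004; S(3,2) = 20.1670; S(3,3) = 17.3065
  k=4: S(4,0) = 29.5613; S(4,1) = 25.3683; S(4,2) = 21.7700; S(4,3) = 18.6821; S(4,4) = 16.0322
Terminal payoffs V(N, i) = max(S_T - K, 0):
  V(4,0) = 8.051337; V(4,1) = 3.858293; V(4,2) = 0.260000; V(4,3) = 0.000000; V(4,4) = 0.000000
Backward induction: V(k, i) = exp(-r*dt) * [p * V(k+1, i) + (1-p) * V(k+1, i+1)].
  V(3,0) = exp(-r*dt) * [p*8.051337 + (1-p)*3.858293] = 5.878535
  V(3,1) = exp(-r*dt) * [p*3.858293 + (1-p)*0.260000] = 1.997306
  V(3,2) = exp(-r*dt) * [p*0.260000 + (1-p)*0.000000] = 0.125554
  V(3,3) = exp(-r*dt) * [p*0.000000 + (1-p)*0.000000] = 0.000000
  V(2,0) = exp(-r*dt) * [p*5.878535 + (1-p)*1.997306] = 3.869180
  V(2,1) = exp(-r*dt) * [p*1.997306 + (1-p)*0.125554] = 1.029273
  V(2,2) = exp(-r*dt) * [p*0.125554 + (1-p)*0.000000] = 0.060630
  V(1,0) = exp(-r*dt) * [p*3.869180 + (1-p)*1.029273] = 2.399442
  V(1,1) = exp(-r*dt) * [p*1.029273 + (1-p)*0.060630] = 0.528315
  V(0,0) = exp(-r*dt) * [p*2.399442 + (1-p)*0.528315] = 1.431254

Answer: Price = V(0,0) = 1.4313
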